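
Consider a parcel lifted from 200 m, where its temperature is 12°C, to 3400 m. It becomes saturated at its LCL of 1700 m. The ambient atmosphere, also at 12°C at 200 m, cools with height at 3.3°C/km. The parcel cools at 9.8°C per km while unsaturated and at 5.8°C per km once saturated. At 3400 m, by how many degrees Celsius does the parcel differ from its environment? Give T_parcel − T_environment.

-14°C (parcel cooler than environment)

Parcel:
  Dry to 1700 m: -9.8 × 1.5 km = -14.7°C, so T = -2.7°C.
  Saturated to 3400 m: -5.8 × 1.7 km = -9.86°C, so T = -12.56°C.
Environment:
  Environment to 3400 m: -3.3 × 3.2 km = -10.56°C, so T = 1.44°C.
T_parcel − T_env = -12.56 − 1.44 = -14°C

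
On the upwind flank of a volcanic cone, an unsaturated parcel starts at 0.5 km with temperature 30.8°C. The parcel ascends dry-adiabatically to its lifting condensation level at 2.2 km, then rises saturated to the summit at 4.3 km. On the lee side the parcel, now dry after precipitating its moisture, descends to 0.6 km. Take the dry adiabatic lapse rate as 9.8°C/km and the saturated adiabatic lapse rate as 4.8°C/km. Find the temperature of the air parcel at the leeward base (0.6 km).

40.32°C

500–2200 m, dry: Δz = 1.7 km ⇒ ΔT = -16.66°C; T = 14.14°C
2200–4300 m, saturated: Δz = 2.1 km ⇒ ΔT = -10.08°C; T = 4.06°C
4300–600 m, dry descent: Δz = 3.7 km ⇒ ΔT = +36.26°C; T = 40.32°C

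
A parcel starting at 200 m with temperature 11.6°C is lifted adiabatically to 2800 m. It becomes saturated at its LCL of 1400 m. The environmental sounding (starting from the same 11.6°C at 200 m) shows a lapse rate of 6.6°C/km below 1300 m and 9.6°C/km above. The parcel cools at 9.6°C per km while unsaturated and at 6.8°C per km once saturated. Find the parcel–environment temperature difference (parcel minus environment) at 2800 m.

+0.62°C (parcel warmer than environment)

Parcel:
  200 → 1400 m (dry, 9.6°C/km): ΔT = -9.6 × 1.2 = -11.52°C → T = 0.08°C
  1400 → 2800 m (saturated, 6.8°C/km): ΔT = -6.8 × 1.4 = -9.52°C → T = -9.44°C
Environment:
  200 → 1300 m (environment, lower layer, 6.6°C/km): ΔT = -6.6 × 1.1 = -7.26°C → T = 4.34°C
  1300 → 2800 m (environment, upper layer, 9.6°C/km): ΔT = -9.6 × 1.5 = -14.4°C → T = -10.06°C
T_parcel − T_env = -9.44 − (-10.06) = +0.62°C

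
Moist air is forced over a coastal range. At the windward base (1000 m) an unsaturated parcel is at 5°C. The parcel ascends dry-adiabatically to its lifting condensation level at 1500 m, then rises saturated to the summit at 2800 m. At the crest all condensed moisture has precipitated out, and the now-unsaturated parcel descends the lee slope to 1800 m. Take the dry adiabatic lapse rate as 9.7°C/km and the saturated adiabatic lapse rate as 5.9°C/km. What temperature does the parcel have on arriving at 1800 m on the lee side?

2.18°C

From 1000 m to 1500 m (dry): cools by 9.7 × 0.5 = 4.85°C, giving 0.15°C.
From 1500 m to 2800 m (saturated): cools by 5.9 × 1.3 = 7.67°C, giving -7.52°C.
From 2800 m to 1800 m (dry descent): warms by 9.7 × 1 = 9.7°C, giving 2.18°C.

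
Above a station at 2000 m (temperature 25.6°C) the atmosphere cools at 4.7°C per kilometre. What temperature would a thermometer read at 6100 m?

From 2000 m to 6100 m (environmental): cools by 4.7 × 4.1 = 19.27°C, giving 6.33°C.

6.33°C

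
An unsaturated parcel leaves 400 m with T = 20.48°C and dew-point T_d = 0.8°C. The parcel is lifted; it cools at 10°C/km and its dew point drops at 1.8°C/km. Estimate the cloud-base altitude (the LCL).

2800 m

T and T_d converge at 10 − 1.8 = 8.2°C per km
Height above start = (20.48 − 0.8) / 8.2 = 2.4 km
LCL altitude = 400 m + 2400 m = 2800 m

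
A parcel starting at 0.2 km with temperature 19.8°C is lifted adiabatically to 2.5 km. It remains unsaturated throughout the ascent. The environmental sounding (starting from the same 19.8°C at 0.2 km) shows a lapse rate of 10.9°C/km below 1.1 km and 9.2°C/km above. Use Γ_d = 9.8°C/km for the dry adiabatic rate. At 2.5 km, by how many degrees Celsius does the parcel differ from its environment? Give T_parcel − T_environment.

+0.15°C (parcel warmer than environment)

Parcel:
  200–2500 m, dry: Δz = 2.3 km ⇒ ΔT = -22.54°C; T = -2.74°C
Environment:
  200–1100 m, environment, lower layer: Δz = 0.9 km ⇒ ΔT = -9.81°C; T = 9.99°C
  1100–2500 m, environment, upper layer: Δz = 1.4 km ⇒ ΔT = -12.88°C; T = -2.89°C
T_parcel − T_env = -2.74 − (-2.89) = +0.15°C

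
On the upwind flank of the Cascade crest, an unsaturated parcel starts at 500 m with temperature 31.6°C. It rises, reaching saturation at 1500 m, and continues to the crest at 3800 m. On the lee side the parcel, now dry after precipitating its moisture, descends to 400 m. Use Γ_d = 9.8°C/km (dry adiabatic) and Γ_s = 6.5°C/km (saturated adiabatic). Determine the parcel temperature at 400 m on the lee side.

500–1500 m, dry: Δz = 1 km ⇒ ΔT = -9.8°C; T = 21.8°C
1500–3800 m, saturated: Δz = 2.3 km ⇒ ΔT = -14.95°C; T = 6.85°C
3800–400 m, dry descent: Δz = 3.4 km ⇒ ΔT = +33.32°C; T = 40.17°C

40.17°C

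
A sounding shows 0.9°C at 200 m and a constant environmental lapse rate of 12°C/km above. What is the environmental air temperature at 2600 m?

-27.9°C

From 200 m to 2600 m (environmental): cools by 12 × 2.4 = 28.8°C, giving -27.9°C.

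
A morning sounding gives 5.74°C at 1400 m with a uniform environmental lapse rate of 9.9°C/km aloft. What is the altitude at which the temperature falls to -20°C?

Height above start = (5.74 − (-20)) / 9.9 = 2.6 km
Altitude = 1400 m + 2600 m = 4000 m

4000 m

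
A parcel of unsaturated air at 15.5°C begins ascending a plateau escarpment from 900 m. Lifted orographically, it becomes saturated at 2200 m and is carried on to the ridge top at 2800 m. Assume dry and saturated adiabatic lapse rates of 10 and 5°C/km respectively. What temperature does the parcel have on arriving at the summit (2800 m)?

-0.5°C

Dry to 2200 m: -10 × 1.3 km = -13°C, so T = 2.5°C.
Saturated to 2800 m: -5 × 0.6 km = -3°C, so T = -0.5°C.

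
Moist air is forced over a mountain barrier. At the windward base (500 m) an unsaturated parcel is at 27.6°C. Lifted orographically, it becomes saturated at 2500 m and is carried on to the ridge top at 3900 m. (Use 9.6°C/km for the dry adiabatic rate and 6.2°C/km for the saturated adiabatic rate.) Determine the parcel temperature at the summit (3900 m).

From 500 m to 2500 m (dry): cools by 9.6 × 2 = 19.2°C, giving 8.4°C.
From 2500 m to 3900 m (saturated): cools by 6.2 × 1.4 = 8.68°C, giving -0.28°C.

-0.28°C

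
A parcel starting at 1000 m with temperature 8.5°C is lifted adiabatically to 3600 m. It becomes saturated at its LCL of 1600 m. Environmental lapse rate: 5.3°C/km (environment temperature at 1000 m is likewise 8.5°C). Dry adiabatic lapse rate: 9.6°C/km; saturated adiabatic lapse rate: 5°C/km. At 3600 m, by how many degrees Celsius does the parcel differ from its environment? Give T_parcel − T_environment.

Parcel:
  From 1000 m to 1600 m (dry): cools by 9.6 × 0.6 = 5.76°C, giving 2.74°C.
  From 1600 m to 3600 m (saturated): cools by 5 × 2 = 10°C, giving -7.26°C.
Environment:
  From 1000 m to 3600 m (environment): cools by 5.3 × 2.6 = 13.78°C, giving -5.28°C.
T_parcel − T_env = -7.26 − (-5.28) = -1.98°C

-1.98°C (parcel cooler than environment)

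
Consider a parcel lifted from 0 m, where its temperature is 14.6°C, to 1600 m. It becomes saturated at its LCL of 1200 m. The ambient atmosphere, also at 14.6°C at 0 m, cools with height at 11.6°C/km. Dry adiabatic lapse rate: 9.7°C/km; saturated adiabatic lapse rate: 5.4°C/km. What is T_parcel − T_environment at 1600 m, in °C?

+4.76°C (parcel warmer than environment)

Parcel:
  0 → 1200 m (dry, 9.7°C/km): ΔT = -9.7 × 1.2 = -11.64°C → T = 2.96°C
  1200 → 1600 m (saturated, 5.4°C/km): ΔT = -5.4 × 0.4 = -2.16°C → T = 0.8°C
Environment:
  0 → 1600 m (environment, 11.6°C/km): ΔT = -11.6 × 1.6 = -18.56°C → T = -3.96°C
T_parcel − T_env = 0.8 − (-3.96) = +4.76°C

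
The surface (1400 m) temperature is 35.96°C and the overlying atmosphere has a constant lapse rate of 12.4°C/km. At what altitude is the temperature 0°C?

Height above start = (35.96 − 0) / 12.4 = 2.9 km
Altitude = 1400 m + 2900 m = 4300 m

4300 m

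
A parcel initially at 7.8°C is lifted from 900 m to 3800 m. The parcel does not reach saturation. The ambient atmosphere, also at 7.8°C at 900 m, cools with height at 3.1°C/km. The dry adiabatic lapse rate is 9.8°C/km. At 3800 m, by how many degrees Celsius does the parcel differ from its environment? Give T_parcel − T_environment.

-19.43°C (parcel cooler than environment)

Parcel:
  900–3800 m, dry: Δz = 2.9 km ⇒ ΔT = -28.42°C; T = -20.62°C
Environment:
  900–3800 m, environment: Δz = 2.9 km ⇒ ΔT = -8.99°C; T = -1.19°C
T_parcel − T_env = -20.62 − (-1.19) = -19.43°C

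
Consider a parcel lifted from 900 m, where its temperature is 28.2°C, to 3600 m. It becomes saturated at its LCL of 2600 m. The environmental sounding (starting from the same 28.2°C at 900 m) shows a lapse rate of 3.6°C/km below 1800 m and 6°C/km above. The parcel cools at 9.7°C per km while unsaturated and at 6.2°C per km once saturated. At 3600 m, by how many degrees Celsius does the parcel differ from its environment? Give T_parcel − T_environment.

Parcel:
  From 900 m to 2600 m (dry): cools by 9.7 × 1.7 = 16.49°C, giving 11.71°C.
  From 2600 m to 3600 m (saturated): cools by 6.2 × 1 = 6.2°C, giving 5.51°C.
Environment:
  From 900 m to 1800 m (environment, lower layer): cools by 3.6 × 0.9 = 3.24°C, giving 24.96°C.
  From 1800 m to 3600 m (environment, upper layer): cools by 6 × 1.8 = 10.8°C, giving 14.16°C.
T_parcel − T_env = 5.51 − 14.16 = -8.65°C

-8.65°C (parcel cooler than environment)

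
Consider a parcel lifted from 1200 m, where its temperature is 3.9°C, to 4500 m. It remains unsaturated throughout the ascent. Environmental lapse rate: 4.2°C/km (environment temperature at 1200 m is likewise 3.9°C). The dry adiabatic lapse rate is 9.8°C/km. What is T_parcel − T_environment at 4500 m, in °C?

Parcel:
  1200 → 4500 m (dry, 9.8°C/km): ΔT = -9.8 × 3.3 = -32.34°C → T = -28.44°C
Environment:
  1200 → 4500 m (environment, 4.2°C/km): ΔT = -4.2 × 3.3 = -13.86°C → T = -9.96°C
T_parcel − T_env = -28.44 − (-9.96) = -18.48°C

-18.48°C (parcel cooler than environment)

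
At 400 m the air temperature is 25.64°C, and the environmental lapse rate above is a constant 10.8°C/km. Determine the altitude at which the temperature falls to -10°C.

Height above start = (25.64 − (-10)) / 10.8 = 3.3 km
Altitude = 400 m + 3300 m = 3700 m

3700 m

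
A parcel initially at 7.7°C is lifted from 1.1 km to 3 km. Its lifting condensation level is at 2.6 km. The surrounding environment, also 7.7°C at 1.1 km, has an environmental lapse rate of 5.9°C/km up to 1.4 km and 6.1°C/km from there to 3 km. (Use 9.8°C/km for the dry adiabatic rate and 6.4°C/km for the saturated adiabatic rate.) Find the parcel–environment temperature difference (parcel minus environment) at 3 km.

Parcel:
  From 1100 m to 2600 m (dry): cools by 9.8 × 1.5 = 14.7°C, giving -7°C.
  From 2600 m to 3000 m (saturated): cools by 6.4 × 0.4 = 2.56°C, giving -9.56°C.
Environment:
  From 1100 m to 1400 m (environment, lower layer): cools by 5.9 × 0.3 = 1.77°C, giving 5.93°C.
  From 1400 m to 3000 m (environment, upper layer): cools by 6.1 × 1.6 = 9.76°C, giving -3.83°C.
T_parcel − T_env = -9.56 − (-3.83) = -5.73°C

-5.73°C (parcel cooler than environment)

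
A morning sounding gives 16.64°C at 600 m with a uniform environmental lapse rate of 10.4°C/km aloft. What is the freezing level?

2200 m

Height above start = (16.64 − 0) / 10.4 = 1.6 km
Altitude = 600 m + 1600 m = 2200 m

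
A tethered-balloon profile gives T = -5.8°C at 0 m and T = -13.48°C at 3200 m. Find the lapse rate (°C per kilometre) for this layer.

Γ = −ΔT/Δz = (-5.8 − (-13.48)) / (3200 − 0) m
  = 7.68°C / 3.2 km = 2.4°C/km

2.4°C/km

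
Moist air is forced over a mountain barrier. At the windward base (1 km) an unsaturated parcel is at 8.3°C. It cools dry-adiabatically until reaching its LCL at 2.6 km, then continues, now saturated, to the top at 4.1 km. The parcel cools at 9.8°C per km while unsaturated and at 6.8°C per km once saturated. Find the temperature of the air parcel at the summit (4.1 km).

-17.58°C

From 1000 m to 2600 m (dry): cools by 9.8 × 1.6 = 15.68°C, giving -7.38°C.
From 2600 m to 4100 m (saturated): cools by 6.8 × 1.5 = 10.2°C, giving -17.58°C.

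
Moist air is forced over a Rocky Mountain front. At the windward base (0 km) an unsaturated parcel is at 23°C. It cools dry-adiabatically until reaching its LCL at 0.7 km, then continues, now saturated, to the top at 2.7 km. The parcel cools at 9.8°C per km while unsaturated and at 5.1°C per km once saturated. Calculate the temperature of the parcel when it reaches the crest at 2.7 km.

5.94°C

From 0 m to 700 m (dry): cools by 9.8 × 0.7 = 6.86°C, giving 16.14°C.
From 700 m to 2700 m (saturated): cools by 5.1 × 2 = 10.2°C, giving 5.94°C.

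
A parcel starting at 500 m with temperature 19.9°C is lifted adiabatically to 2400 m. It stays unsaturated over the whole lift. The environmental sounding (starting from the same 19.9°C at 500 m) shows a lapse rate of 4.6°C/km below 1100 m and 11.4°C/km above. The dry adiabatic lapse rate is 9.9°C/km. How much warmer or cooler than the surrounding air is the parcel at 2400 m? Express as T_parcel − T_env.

-1.23°C (parcel cooler than environment)

Parcel:
  500 → 2400 m (dry, 9.9°C/km): ΔT = -9.9 × 1.9 = -18.81°C → T = 1.09°C
Environment:
  500 → 1100 m (environment, lower layer, 4.6°C/km): ΔT = -4.6 × 0.6 = -2.76°C → T = 17.14°C
  1100 → 2400 m (environment, upper layer, 11.4°C/km): ΔT = -11.4 × 1.3 = -14.82°C → T = 2.32°C
T_parcel − T_env = 1.09 − 2.32 = -1.23°C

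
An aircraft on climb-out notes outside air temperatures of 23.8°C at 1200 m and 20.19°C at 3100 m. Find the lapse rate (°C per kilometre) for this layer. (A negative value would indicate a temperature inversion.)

1.9°C/km

Γ = −ΔT/Δz = (23.8 − 20.19) / (3100 − 1200) m
  = 3.61°C / 1.9 km = 1.9°C/km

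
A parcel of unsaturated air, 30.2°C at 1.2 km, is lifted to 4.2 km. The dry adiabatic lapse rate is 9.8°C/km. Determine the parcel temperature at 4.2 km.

0.8°C

1200 → 4200 m (dry adiabatic, 9.8°C/km): ΔT = -9.8 × 3 = -29.4°C → T = 0.8°C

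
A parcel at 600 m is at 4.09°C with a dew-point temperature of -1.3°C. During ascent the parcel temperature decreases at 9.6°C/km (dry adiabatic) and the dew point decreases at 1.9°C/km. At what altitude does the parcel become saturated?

T and T_d converge at 9.6 − 1.9 = 7.7°C per km
Height above start = (4.09 − (-1.3)) / 7.7 = 0.7 km
LCL altitude = 600 m + 700 m = 1300 m

1300 m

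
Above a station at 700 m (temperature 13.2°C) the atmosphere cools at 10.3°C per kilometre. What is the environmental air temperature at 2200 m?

-2.25°C

700–2200 m, environmental: Δz = 1.5 km ⇒ ΔT = -15.45°C; T = -2.25°C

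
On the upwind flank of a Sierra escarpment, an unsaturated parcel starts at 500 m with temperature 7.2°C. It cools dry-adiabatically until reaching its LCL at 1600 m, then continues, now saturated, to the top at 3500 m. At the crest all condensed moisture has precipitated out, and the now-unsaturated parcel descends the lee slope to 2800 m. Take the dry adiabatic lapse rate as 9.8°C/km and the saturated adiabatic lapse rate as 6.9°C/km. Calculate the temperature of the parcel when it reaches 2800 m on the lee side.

500–1600 m, dry: Δz = 1.1 km ⇒ ΔT = -10.78°C; T = -3.58°C
1600–3500 m, saturated: Δz = 1.9 km ⇒ ΔT = -13.11°C; T = -16.69°C
3500–2800 m, dry descent: Δz = 0.7 km ⇒ ΔT = +6.86°C; T = -9.83°C

-9.83°C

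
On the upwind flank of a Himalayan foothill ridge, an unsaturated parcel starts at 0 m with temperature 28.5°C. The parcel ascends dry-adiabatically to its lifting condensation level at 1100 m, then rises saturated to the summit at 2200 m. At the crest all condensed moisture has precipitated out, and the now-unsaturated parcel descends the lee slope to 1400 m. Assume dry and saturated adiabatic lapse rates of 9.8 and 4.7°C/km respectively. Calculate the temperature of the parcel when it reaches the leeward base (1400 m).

20.39°C

0 → 1100 m (dry, 9.8°C/km): ΔT = -9.8 × 1.1 = -10.78°C → T = 17.72°C
1100 → 2200 m (saturated, 4.7°C/km): ΔT = -4.7 × 1.1 = -5.17°C → T = 12.55°C
2200 → 1400 m (dry descent, 9.8°C/km): ΔT = +9.8 × 0.8 = +7.84°C → T = 20.39°C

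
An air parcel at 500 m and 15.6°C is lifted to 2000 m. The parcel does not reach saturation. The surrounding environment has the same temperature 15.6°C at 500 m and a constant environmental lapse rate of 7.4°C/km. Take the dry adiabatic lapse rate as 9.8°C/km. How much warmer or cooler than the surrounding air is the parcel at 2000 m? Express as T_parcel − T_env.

-3.6°C (parcel cooler than environment)

Parcel:
  From 500 m to 2000 m (dry): cools by 9.8 × 1.5 = 14.7°C, giving 0.9°C.
Environment:
  From 500 m to 2000 m (environment): cools by 7.4 × 1.5 = 11.1°C, giving 4.5°C.
T_parcel − T_env = 0.9 − 4.5 = -3.6°C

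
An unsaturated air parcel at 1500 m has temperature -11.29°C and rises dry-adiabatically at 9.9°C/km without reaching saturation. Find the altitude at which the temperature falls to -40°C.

Height above start = (-11.29 − (-40)) / 9.9 = 2.9 km
Altitude = 1500 m + 2900 m = 4400 m

4400 m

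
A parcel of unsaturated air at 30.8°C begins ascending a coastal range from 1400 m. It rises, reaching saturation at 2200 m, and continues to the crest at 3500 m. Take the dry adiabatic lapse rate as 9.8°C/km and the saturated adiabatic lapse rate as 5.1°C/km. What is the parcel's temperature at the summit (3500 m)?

1400–2200 m, dry: Δz = 0.8 km ⇒ ΔT = -7.84°C; T = 22.96°C
2200–3500 m, saturated: Δz = 1.3 km ⇒ ΔT = -6.63°C; T = 16.33°C

16.33°C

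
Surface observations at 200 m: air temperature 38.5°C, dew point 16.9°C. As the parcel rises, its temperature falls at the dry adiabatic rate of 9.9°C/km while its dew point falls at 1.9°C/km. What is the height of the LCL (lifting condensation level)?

2900 m

T and T_d converge at 9.9 − 1.9 = 8°C per km
Height above start = (38.5 − 16.9) / 8 = 2.7 km
LCL altitude = 200 m + 2700 m = 2900 m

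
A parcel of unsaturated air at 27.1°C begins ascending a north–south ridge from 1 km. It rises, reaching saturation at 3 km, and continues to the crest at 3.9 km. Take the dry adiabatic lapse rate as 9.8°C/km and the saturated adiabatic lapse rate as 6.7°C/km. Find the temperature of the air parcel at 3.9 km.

1.47°C

1000–3000 m, dry: Δz = 2 km ⇒ ΔT = -19.6°C; T = 7.5°C
3000–3900 m, saturated: Δz = 0.9 km ⇒ ΔT = -6.03°C; T = 1.47°C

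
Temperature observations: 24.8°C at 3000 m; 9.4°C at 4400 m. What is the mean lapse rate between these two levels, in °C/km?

Γ = −ΔT/Δz = (24.8 − 9.4) / (4400 − 3000) m
  = 15.4°C / 1.4 km = 11°C/km

11°C/km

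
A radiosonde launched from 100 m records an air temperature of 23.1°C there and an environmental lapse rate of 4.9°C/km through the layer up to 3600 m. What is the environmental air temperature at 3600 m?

From 100 m to 3600 m (environmental): cools by 4.9 × 3.5 = 17.15°C, giving 5.95°C.

5.95°C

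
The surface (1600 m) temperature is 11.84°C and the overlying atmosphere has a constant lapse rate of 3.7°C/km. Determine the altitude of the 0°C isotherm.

4800 m

Height above start = (11.84 − 0) / 3.7 = 3.2 km
Altitude = 1600 m + 3200 m = 4800 m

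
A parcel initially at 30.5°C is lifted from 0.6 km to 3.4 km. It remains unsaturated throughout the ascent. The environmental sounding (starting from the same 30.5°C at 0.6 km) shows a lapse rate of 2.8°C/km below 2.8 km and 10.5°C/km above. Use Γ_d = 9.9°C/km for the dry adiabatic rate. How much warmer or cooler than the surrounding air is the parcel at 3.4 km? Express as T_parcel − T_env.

-15.26°C (parcel cooler than environment)

Parcel:
  From 600 m to 3400 m (dry): cools by 9.9 × 2.8 = 27.72°C, giving 2.78°C.
Environment:
  From 600 m to 2800 m (environment, lower layer): cools by 2.8 × 2.2 = 6.16°C, giving 24.34°C.
  From 2800 m to 3400 m (environment, upper layer): cools by 10.5 × 0.6 = 6.3°C, giving 18.04°C.
T_parcel − T_env = 2.78 − 18.04 = -15.26°C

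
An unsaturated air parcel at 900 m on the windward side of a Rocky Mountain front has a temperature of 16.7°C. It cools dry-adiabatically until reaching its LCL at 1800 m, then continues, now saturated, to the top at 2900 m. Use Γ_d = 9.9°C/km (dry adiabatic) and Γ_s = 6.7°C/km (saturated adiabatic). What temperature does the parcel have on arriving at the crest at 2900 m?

Dry to 1800 m: -9.9 × 0.9 km = -8.91°C, so T = 7.79°C.
Saturated to 2900 m: -6.7 × 1.1 km = -7.37°C, so T = 0.42°C.

0.42°C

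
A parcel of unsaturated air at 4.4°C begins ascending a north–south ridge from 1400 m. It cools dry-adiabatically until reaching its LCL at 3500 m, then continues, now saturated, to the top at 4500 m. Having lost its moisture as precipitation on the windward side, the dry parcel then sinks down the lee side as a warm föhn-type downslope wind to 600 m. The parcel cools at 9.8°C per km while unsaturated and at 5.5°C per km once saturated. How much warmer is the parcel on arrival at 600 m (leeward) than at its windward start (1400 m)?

+12.14°C

From 1400 m to 3500 m (dry): cools by 9.8 × 2.1 = 20.58°C, giving -16.18°C.
From 3500 m to 4500 m (saturated): cools by 5.5 × 1 = 5.5°C, giving -21.68°C.
From 4500 m to 600 m (dry descent): warms by 9.8 × 3.9 = 38.22°C, giving 16.54°C.
Net change vs windward start: 16.54 − 4.4 = +12.14°C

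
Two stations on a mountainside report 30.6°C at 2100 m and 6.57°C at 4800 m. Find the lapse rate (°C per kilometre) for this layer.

Γ = −ΔT/Δz = (30.6 − 6.57) / (4800 − 2100) m
  = 24.03°C / 2.7 km = 8.9°C/km

8.9°C/km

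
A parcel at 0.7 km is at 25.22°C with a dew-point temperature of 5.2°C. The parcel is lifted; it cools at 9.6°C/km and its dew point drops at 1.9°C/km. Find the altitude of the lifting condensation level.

3.3 km

T and T_d converge at 9.6 − 1.9 = 7.7°C per km
Height above start = (25.22 − 5.2) / 7.7 = 2.6 km
LCL altitude = 700 m + 2600 m = 3300 m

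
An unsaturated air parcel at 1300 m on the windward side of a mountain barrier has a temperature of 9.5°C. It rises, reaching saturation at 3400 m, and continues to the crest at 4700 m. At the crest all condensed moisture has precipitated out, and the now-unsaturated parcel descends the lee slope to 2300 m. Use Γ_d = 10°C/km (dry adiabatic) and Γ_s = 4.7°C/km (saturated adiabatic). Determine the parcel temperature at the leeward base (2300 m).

From 1300 m to 3400 m (dry): cools by 10 × 2.1 = 21°C, giving -11.5°C.
From 3400 m to 4700 m (saturated): cools by 4.7 × 1.3 = 6.11°C, giving -17.61°C.
From 4700 m to 2300 m (dry descent): warms by 10 × 2.4 = 24°C, giving 6.39°C.

6.39°C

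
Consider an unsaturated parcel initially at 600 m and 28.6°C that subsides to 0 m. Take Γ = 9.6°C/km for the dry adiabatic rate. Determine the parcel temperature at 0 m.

34.36°C

Dry adiabatic to 0 m: +9.6 × 0.6 km = +5.76°C, so T = 34.36°C.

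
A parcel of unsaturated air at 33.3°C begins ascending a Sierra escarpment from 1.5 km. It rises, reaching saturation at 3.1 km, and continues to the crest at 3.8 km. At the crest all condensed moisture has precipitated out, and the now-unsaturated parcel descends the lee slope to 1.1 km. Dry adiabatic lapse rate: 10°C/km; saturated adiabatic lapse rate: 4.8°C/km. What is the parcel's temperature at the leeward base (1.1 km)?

40.94°C

1500–3100 m, dry: Δz = 1.6 km ⇒ ΔT = -16°C; T = 17.3°C
3100–3800 m, saturated: Δz = 0.7 km ⇒ ΔT = -3.36°C; T = 13.94°C
3800–1100 m, dry descent: Δz = 2.7 km ⇒ ΔT = +27°C; T = 40.94°C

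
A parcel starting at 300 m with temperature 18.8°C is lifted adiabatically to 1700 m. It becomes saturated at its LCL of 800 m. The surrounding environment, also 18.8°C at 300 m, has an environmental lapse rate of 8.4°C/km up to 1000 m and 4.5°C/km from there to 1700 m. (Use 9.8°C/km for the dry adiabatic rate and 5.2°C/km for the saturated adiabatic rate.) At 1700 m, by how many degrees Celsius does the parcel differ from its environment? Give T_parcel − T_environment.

Parcel:
  Dry to 800 m: -9.8 × 0.5 km = -4.9°C, so T = 13.9°C.
  Saturated to 1700 m: -5.2 × 0.9 km = -4.68°C, so T = 9.22°C.
Environment:
  Environment, lower layer to 1000 m: -8.4 × 0.7 km = -5.88°C, so T = 12.92°C.
  Environment, upper layer to 1700 m: -4.5 × 0.7 km = -3.15°C, so T = 9.77°C.
T_parcel − T_env = 9.22 − 9.77 = -0.55°C

-0.55°C (parcel cooler than environment)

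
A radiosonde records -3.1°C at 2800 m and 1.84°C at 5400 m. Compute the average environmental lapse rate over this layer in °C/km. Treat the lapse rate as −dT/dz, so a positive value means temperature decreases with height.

-1.9°C/km

Γ = −ΔT/Δz = (-3.1 − 1.84) / (5400 − 2800) m
  = -4.94°C / 2.6 km = -1.9°C/km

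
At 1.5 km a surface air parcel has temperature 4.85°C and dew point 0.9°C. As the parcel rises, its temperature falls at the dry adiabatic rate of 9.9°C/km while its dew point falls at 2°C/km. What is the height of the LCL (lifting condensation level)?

2 km

T and T_d converge at 9.9 − 2 = 7.9°C per km
Height above start = (4.85 − 0.9) / 7.9 = 0.5 km
LCL altitude = 1500 m + 500 m = 2000 m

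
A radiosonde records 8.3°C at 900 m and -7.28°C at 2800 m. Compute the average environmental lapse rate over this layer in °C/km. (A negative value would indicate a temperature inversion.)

8.2°C/km

Γ = −ΔT/Δz = (8.3 − (-7.28)) / (2800 − 900) m
  = 15.58°C / 1.9 km = 8.2°C/km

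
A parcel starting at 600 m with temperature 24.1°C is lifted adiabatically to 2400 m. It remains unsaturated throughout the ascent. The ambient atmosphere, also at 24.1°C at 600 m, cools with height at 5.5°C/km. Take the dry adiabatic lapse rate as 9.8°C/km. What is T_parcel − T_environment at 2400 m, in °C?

Parcel:
  From 600 m to 2400 m (dry): cools by 9.8 × 1.8 = 17.64°C, giving 6.46°C.
Environment:
  From 600 m to 2400 m (environment): cools by 5.5 × 1.8 = 9.9°C, giving 14.2°C.
T_parcel − T_env = 6.46 − 14.2 = -7.74°C

-7.74°C (parcel cooler than environment)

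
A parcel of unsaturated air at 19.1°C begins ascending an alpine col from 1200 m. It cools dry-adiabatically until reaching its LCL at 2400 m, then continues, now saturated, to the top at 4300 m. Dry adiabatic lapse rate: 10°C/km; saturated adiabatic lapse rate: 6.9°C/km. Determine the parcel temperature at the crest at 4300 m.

-6.01°C

From 1200 m to 2400 m (dry): cools by 10 × 1.2 = 12°C, giving 7.1°C.
From 2400 m to 4300 m (saturated): cools by 6.9 × 1.9 = 13.11°C, giving -6.01°C.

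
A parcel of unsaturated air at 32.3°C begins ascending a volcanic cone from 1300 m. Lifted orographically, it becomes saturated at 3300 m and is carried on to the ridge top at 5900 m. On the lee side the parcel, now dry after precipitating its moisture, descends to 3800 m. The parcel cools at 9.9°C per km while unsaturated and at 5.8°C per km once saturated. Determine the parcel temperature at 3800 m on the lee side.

From 1300 m to 3300 m (dry): cools by 9.9 × 2 = 19.8°C, giving 12.5°C.
From 3300 m to 5900 m (saturated): cools by 5.8 × 2.6 = 15.08°C, giving -2.58°C.
From 5900 m to 3800 m (dry descent): warms by 9.9 × 2.1 = 20.79°C, giving 18.21°C.

18.21°C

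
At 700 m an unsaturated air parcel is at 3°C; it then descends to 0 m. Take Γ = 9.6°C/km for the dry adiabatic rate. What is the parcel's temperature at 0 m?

9.72°C

700–0 m, dry adiabatic: Δz = 0.7 km ⇒ ΔT = +6.72°C; T = 9.72°C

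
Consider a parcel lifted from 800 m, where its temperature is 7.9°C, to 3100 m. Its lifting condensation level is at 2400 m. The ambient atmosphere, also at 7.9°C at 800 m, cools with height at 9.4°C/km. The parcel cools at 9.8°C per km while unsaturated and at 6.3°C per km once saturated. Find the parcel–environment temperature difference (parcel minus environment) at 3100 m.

Parcel:
  800 → 2400 m (dry, 9.8°C/km): ΔT = -9.8 × 1.6 = -15.68°C → T = -7.78°C
  2400 → 3100 m (saturated, 6.3°C/km): ΔT = -6.3 × 0.7 = -4.41°C → T = -12.19°C
Environment:
  800 → 3100 m (environment, 9.4°C/km): ΔT = -9.4 × 2.3 = -21.62°C → T = -13.72°C
T_parcel − T_env = -12.19 − (-13.72) = +1.53°C

+1.53°C (parcel warmer than environment)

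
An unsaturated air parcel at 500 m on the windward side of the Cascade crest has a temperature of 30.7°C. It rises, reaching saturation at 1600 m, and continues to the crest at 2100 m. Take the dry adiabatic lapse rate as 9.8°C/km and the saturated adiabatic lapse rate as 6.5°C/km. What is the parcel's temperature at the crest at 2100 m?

From 500 m to 1600 m (dry): cools by 9.8 × 1.1 = 10.78°C, giving 19.92°C.
From 1600 m to 2100 m (saturated): cools by 6.5 × 0.5 = 3.25°C, giving 16.67°C.

16.67°C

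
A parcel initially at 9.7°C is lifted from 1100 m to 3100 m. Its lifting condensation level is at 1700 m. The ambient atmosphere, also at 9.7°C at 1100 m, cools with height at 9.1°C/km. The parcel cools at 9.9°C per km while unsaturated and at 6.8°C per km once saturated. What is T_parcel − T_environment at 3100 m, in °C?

+2.74°C (parcel warmer than environment)

Parcel:
  From 1100 m to 1700 m (dry): cools by 9.9 × 0.6 = 5.94°C, giving 3.76°C.
  From 1700 m to 3100 m (saturated): cools by 6.8 × 1.4 = 9.52°C, giving -5.76°C.
Environment:
  From 1100 m to 3100 m (environment): cools by 9.1 × 2 = 18.2°C, giving -8.5°C.
T_parcel − T_env = -5.76 − (-8.5) = +2.74°C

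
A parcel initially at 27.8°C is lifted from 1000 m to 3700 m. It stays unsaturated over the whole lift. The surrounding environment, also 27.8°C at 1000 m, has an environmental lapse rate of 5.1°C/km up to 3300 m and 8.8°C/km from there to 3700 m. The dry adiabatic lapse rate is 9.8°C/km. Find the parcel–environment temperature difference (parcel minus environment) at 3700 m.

-11.21°C (parcel cooler than environment)

Parcel:
  From 1000 m to 3700 m (dry): cools by 9.8 × 2.7 = 26.46°C, giving 1.34°C.
Environment:
  From 1000 m to 3300 m (environment, lower layer): cools by 5.1 × 2.3 = 11.73°C, giving 16.07°C.
  From 3300 m to 3700 m (environment, upper layer): cools by 8.8 × 0.4 = 3.52°C, giving 12.55°C.
T_parcel − T_env = 1.34 − 12.55 = -11.21°C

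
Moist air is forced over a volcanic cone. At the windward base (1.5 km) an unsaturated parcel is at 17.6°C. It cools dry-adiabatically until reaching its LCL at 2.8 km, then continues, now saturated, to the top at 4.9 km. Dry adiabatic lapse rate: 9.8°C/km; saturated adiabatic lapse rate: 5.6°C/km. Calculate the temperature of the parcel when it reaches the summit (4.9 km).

-6.9°C

1500–2800 m, dry: Δz = 1.3 km ⇒ ΔT = -12.74°C; T = 4.86°C
2800–4900 m, saturated: Δz = 2.1 km ⇒ ΔT = -11.76°C; T = -6.9°C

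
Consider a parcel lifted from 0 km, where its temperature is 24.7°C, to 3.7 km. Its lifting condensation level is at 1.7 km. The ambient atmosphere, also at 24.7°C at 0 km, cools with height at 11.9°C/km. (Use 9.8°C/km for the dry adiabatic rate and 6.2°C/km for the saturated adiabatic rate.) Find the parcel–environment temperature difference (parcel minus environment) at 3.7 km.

+14.97°C (parcel warmer than environment)

Parcel:
  0 → 1700 m (dry, 9.8°C/km): ΔT = -9.8 × 1.7 = -16.66°C → T = 8.04°C
  1700 → 3700 m (saturated, 6.2°C/km): ΔT = -6.2 × 2 = -12.4°C → T = -4.36°C
Environment:
  0 → 3700 m (environment, 11.9°C/km): ΔT = -11.9 × 3.7 = -44.03°C → T = -19.33°C
T_parcel − T_env = -4.36 − (-19.33) = +14.97°C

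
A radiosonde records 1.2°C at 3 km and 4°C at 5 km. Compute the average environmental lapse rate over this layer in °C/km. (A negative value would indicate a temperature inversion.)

-1.4°C/km

Γ = −ΔT/Δz = (1.2 − 4) / (5000 − 3000) m
  = -2.8°C / 2 km = -1.4°C/km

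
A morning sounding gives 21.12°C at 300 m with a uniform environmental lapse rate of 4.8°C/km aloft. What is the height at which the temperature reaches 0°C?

4700 m

Height above start = (21.12 − 0) / 4.8 = 4.4 km
Altitude = 300 m + 4400 m = 4700 m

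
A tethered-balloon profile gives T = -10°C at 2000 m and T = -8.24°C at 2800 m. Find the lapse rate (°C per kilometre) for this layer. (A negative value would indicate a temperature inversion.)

Γ = −ΔT/Δz = (-10 − (-8.24)) / (2800 − 2000) m
  = -1.76°C / 0.8 km = -2.2°C/km

-2.2°C/km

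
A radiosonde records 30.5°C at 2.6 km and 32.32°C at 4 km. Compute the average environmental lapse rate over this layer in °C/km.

-1.3°C/km

Γ = −ΔT/Δz = (30.5 − 32.32) / (4000 − 2600) m
  = -1.82°C / 1.4 km = -1.3°C/km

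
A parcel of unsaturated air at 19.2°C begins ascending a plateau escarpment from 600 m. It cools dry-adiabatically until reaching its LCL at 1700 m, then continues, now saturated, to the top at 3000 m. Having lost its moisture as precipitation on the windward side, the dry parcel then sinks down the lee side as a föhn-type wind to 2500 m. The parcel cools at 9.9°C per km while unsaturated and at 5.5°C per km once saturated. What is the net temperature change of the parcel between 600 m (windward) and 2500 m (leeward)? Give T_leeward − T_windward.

-13.09°C

600–1700 m, dry: Δz = 1.1 km ⇒ ΔT = -10.89°C; T = 8.31°C
1700–3000 m, saturated: Δz = 1.3 km ⇒ ΔT = -7.15°C; T = 1.16°C
3000–2500 m, dry descent: Δz = 0.5 km ⇒ ΔT = +4.95°C; T = 6.11°C
Net change vs windward start: 6.11 − 19.2 = -13.09°C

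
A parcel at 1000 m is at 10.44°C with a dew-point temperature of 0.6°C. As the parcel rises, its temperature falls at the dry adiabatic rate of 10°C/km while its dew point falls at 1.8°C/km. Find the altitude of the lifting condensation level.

T and T_d converge at 10 − 1.8 = 8.2°C per km
Height above start = (10.44 − 0.6) / 8.2 = 1.2 km
LCL altitude = 1000 m + 1200 m = 2200 m

2200 m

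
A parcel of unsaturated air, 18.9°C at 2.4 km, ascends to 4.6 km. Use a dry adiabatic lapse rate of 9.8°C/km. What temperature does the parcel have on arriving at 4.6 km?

-2.66°C

Dry adiabatic to 4600 m: -9.8 × 2.2 km = -21.56°C, so T = -2.66°C.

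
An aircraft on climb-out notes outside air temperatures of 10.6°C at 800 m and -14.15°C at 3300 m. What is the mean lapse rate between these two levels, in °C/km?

Γ = −ΔT/Δz = (10.6 − (-14.15)) / (3300 − 800) m
  = 24.75°C / 2.5 km = 9.9°C/km

9.9°C/km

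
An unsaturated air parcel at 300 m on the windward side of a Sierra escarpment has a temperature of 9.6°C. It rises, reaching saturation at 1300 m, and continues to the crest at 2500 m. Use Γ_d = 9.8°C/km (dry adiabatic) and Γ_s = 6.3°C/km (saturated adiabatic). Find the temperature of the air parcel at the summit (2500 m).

300–1300 m, dry: Δz = 1 km ⇒ ΔT = -9.8°C; T = -0.2°C
1300–2500 m, saturated: Δz = 1.2 km ⇒ ΔT = -7.56°C; T = -7.76°C

-7.76°C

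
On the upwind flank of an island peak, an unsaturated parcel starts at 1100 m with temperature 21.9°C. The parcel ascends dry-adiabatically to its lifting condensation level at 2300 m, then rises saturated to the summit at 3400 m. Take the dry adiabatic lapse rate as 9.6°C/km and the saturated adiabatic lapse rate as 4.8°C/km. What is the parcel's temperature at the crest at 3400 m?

5.1°C

Dry to 2300 m: -9.6 × 1.2 km = -11.52°C, so T = 10.38°C.
Saturated to 3400 m: -4.8 × 1.1 km = -5.28°C, so T = 5.1°C.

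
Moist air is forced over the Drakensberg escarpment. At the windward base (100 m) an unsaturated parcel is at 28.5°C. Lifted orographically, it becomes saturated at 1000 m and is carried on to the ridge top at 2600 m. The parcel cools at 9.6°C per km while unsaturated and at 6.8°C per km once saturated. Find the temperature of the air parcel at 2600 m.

8.98°C

Dry to 1000 m: -9.6 × 0.9 km = -8.64°C, so T = 19.86°C.
Saturated to 2600 m: -6.8 × 1.6 km = -10.88°C, so T = 8.98°C.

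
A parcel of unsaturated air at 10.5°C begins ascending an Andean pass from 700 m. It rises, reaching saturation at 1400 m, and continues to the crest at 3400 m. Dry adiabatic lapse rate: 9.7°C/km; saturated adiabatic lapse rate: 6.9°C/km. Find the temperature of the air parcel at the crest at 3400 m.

From 700 m to 1400 m (dry): cools by 9.7 × 0.7 = 6.79°C, giving 3.71°C.
From 1400 m to 3400 m (saturated): cools by 6.9 × 2 = 13.8°C, giving -10.09°C.

-10.09°C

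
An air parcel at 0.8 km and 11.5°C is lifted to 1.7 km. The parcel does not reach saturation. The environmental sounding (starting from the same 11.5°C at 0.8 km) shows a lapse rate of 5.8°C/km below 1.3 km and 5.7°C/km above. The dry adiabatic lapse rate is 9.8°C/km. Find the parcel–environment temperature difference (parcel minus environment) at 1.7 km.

-3.64°C (parcel cooler than environment)

Parcel:
  Dry to 1700 m: -9.8 × 0.9 km = -8.82°C, so T = 2.68°C.
Environment:
  Environment, lower layer to 1300 m: -5.8 × 0.5 km = -2.9°C, so T = 8.6°C.
  Environment, upper layer to 1700 m: -5.7 × 0.4 km = -2.28°C, so T = 6.32°C.
T_parcel − T_env = 2.68 − 6.32 = -3.64°C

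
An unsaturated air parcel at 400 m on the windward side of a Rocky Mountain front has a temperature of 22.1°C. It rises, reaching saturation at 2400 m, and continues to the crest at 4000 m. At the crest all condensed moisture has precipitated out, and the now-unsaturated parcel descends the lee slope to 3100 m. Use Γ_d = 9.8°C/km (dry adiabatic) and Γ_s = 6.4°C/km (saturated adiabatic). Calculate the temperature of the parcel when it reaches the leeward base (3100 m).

400–2400 m, dry: Δz = 2 km ⇒ ΔT = -19.6°C; T = 2.5°C
2400–4000 m, saturated: Δz = 1.6 km ⇒ ΔT = -10.24°C; T = -7.74°C
4000–3100 m, dry descent: Δz = 0.9 km ⇒ ΔT = +8.82°C; T = 1.08°C

1.08°C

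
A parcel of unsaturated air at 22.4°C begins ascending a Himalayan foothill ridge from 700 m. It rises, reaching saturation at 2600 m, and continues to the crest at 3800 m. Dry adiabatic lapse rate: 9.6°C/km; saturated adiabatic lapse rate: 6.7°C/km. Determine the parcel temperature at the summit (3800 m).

-3.88°C

Dry to 2600 m: -9.6 × 1.9 km = -18.24°C, so T = 4.16°C.
Saturated to 3800 m: -6.7 × 1.2 km = -8.04°C, so T = -3.88°C.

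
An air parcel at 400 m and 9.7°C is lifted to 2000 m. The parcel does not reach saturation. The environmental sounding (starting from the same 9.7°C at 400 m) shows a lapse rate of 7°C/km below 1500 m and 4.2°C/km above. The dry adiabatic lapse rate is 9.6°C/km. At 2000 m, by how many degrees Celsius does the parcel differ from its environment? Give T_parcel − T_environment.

Parcel:
  From 400 m to 2000 m (dry): cools by 9.6 × 1.6 = 15.36°C, giving -5.66°C.
Environment:
  From 400 m to 1500 m (environment, lower layer): cools by 7 × 1.1 = 7.7°C, giving 2°C.
  From 1500 m to 2000 m (environment, upper layer): cools by 4.2 × 0.5 = 2.1°C, giving -0.1°C.
T_parcel − T_env = -5.66 − (-0.1) = -5.56°C

-5.56°C (parcel cooler than environment)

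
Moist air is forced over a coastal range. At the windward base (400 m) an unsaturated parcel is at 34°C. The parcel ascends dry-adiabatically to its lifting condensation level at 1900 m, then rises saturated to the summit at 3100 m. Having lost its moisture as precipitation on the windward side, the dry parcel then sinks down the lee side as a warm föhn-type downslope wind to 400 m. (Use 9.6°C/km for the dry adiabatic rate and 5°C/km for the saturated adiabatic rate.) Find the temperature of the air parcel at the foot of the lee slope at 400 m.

39.52°C

400–1900 m, dry: Δz = 1.5 km ⇒ ΔT = -14.4°C; T = 19.6°C
1900–3100 m, saturated: Δz = 1.2 km ⇒ ΔT = -6°C; T = 13.6°C
3100–400 m, dry descent: Δz = 2.7 km ⇒ ΔT = +25.92°C; T = 39.52°C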